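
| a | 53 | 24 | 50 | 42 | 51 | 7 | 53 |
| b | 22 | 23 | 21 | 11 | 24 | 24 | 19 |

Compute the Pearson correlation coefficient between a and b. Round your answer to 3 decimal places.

n = 7, Σa = 280, Σb = 144, Σa² = 13108, Σb² = 3088, Σab = 5629
nΣab − ΣaΣb = 39403 − 40320 = -917
nΣa² − (Σa)² = 91756 − 78400 = 13356; nΣb² − (Σb)² = 21616 − 20736 = 880
r = -917 / √(13356 × 880) = -917 / 3428.3057 ≈ -0.267

-0.267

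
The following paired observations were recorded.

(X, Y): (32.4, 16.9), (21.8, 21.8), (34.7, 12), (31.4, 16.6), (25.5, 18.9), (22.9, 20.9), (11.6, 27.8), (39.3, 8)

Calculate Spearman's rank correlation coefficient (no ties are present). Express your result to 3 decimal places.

Rank X: 6, 2, 7, 5, 4, 3, 1, 8
Rank Y: 4, 7, 2, 3, 5, 6, 8, 1
d = rank(X) − rank(Y): 2, -5, 5, 2, -1, -3, -7, 7; Σd² = 166
ρ = 1 − 6Σd² / [n(n²−1)] = 1 − 6×166 / (8×63) = 1 − 996/504 ≈ -0.976

-0.976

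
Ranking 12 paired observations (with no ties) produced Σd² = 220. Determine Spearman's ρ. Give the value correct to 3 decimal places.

0.231

ρ = 1 − 6Σd² / [n(n²−1)] = 1 − 6×220 / (12×143)
  = 1 − 1320/1716 = 1 − 0.7692 ≈ 0.231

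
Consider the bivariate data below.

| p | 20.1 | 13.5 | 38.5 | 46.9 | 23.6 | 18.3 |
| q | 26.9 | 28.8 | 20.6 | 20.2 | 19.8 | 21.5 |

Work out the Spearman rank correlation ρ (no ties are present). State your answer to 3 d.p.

Rank p: 3, 1, 5, 6, 4, 2
Rank q: 5, 6, 3, 2, 1, 4
d = rank(p) − rank(q): -2, -5, 2, 4, 3, -2; Σd² = 62
ρ = 1 − 6Σd² / [n(n²−1)] = 1 − 6×62 / (6×35) = 1 − 372/210 ≈ -0.771

-0.771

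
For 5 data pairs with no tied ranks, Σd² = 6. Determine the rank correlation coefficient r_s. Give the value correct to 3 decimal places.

0.700

ρ = 1 − 6Σd² / [n(n²−1)] = 1 − 6×6 / (5×24)
  = 1 − 36/120 = 1 − 0.3000 ≈ 0.700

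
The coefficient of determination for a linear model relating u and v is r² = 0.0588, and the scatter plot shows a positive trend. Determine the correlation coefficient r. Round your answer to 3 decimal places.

0.242

|r| = √0.0588 = 0.242
The association is positive, so r = 0.242.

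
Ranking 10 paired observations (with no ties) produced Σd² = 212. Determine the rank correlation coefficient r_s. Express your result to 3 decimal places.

-0.285

ρ = 1 − 6Σd² / [n(n²−1)] = 1 − 6×212 / (10×99)
  = 1 − 1272/990 = 1 − 1.2848 ≈ -0.285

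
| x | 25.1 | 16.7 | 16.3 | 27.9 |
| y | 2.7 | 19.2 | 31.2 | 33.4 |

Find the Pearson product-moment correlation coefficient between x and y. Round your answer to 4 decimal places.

n = 4, Σx = 86, Σy = 86.5, Σx² = 1953, Σy² = 2464.93, Σxy = 1828.83
nΣxy − ΣxΣy = 7315.32 − 7439 = -123.68
nΣx² − (Σx)² = 7812 − 7396 = 416; nΣy² − (Σy)² = 9859.72 − 7482.25 = 2377.47
r = -123.68 / √(416 × 2377.47) = -123.68 / 994.4986 ≈ -0.1244

-0.1244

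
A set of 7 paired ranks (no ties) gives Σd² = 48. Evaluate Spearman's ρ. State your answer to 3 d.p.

0.143

ρ = 1 − 6Σd² / [n(n²−1)] = 1 − 6×48 / (7×48)
  = 1 − 288/336 = 1 − 0.8571 ≈ 0.143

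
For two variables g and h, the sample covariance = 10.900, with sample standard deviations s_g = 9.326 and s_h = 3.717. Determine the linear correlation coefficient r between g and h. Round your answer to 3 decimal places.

0.314

r = Cov(g,h) / (s_g · s_h) = 10.900 / (9.326 × 3.717)
  = 10.900 / 34.6647 ≈ 0.314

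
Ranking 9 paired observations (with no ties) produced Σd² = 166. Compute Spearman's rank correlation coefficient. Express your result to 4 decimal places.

-0.3833

ρ = 1 − 6Σd² / [n(n²−1)] = 1 − 6×166 / (9×80)
  = 1 − 996/720 = 1 − 1.38333 ≈ -0.3833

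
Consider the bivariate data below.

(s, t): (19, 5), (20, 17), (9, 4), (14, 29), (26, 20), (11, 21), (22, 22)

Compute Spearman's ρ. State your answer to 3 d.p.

0.250

Rank s: 4, 5, 1, 3, 7, 2, 6
Rank t: 2, 3, 1, 7, 4, 5, 6
d = rank(s) − rank(t): 2, 2, 0, -4, 3, -3, 0; Σd² = 42
ρ = 1 − 6Σd² / [n(n²−1)] = 1 − 6×42 / (7×48) = 1 − 252/336 ≈ 0.250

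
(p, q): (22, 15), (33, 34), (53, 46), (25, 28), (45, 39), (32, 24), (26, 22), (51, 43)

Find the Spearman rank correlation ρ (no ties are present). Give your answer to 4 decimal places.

0.9286

Rank p: 1, 5, 8, 2, 6, 4, 3, 7
Rank q: 1, 5, 8, 4, 6, 3, 2, 7
d = rank(p) − rank(q): 0, 0, 0, -2, 0, 1, 1, 0; Σd² = 6
ρ = 1 − 6Σd² / [n(n²−1)] = 1 − 6×6 / (8×63) = 1 − 36/504 ≈ 0.9286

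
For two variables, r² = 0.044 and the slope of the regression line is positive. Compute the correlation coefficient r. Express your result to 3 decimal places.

0.210

|r| = √0.044 = 0.210
The association is positive, so r = 0.210.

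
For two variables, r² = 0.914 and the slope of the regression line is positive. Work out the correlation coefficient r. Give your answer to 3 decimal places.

|r| = √0.914 = 0.956
The association is positive, so r = 0.956.

0.956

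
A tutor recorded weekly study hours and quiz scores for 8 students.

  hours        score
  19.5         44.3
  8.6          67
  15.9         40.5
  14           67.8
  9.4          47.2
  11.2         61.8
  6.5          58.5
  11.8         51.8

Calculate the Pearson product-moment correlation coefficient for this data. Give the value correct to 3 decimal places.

-0.505

n = 8, Σx = 96.9, Σy = 438.9, Σx² = 1298.31, Σy² = 24841.15, Σxy = 5160.53
nΣxy − ΣxΣy = 41284.24 − 42529.41 = -1245.17
nΣx² − (Σx)² = 10386.48 − 9389.61 = 996.87; nΣy² − (Σy)² = 198729.2 − 192633.21 = 6095.99
r = -1245.17 / √(996.87 × 6095.99) = -1245.17 / 2465.1389 ≈ -0.505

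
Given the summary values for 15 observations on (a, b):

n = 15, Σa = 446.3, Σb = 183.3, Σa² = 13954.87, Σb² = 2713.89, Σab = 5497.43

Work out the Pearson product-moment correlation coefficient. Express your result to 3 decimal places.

r = (nΣab − ΣaΣb) / √[(nΣa² − (Σa)²)(nΣb² − (Σb)²)]
Numerator: 15×5497.43 − 446.3×183.3 = 654.66
Denominator: √[(209323.05 − 199183.69)(40708.35 − 33598.89)] = √[10139.36 × 7109.46] = 8490.3106
r = 654.66 / 8490.3106 ≈ 0.077

0.077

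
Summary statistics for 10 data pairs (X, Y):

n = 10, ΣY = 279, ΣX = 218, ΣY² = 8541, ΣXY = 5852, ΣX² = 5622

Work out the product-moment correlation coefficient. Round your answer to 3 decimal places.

r = (nΣXY − ΣXΣY) / √[(nΣX² − (ΣX)²)(nΣY² − (ΣY)²)]
Numerator: 10×5852 − 218×279 = -2302
Denominator: √[(56220 − 47524)(85410 − 77841)] = √[8696 × 7569] = 8112.9541
r = -2302 / 8112.9541 ≈ -0.284

-0.284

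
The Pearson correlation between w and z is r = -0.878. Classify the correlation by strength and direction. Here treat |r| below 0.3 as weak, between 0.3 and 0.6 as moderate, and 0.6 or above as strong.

r = -0.878 < 0 so the relationship is negative.
|r| = 0.878, which falls in the strong range.

strong negative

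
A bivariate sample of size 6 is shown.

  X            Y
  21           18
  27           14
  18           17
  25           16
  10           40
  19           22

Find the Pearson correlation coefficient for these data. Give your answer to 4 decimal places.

n = 6, ΣX = 120, ΣY = 127, ΣX² = 2580, ΣY² = 3149, ΣXY = 2280
nΣXY − ΣXΣY = 13680 − 15240 = -1560
nΣX² − (ΣX)² = 15480 − 14400 = 1080; nΣY² − (ΣY)² = 18894 − 16129 = 2765
r = -1560 / √(1080 × 2765) = -1560 / 1728.0625 ≈ -0.9027

-0.9027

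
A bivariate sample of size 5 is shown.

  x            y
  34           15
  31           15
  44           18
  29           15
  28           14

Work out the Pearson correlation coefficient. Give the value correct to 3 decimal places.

n = 5, Σx = 166, Σy = 77, Σx² = 5678, Σy² = 1195, Σxy = 2594
nΣxy − ΣxΣy = 12970 − 12782 = 188
nΣx² − (Σx)² = 28390 − 27556 = 834; nΣy² − (Σy)² = 5975 − 5929 = 46
r = 188 / √(834 × 46) = 188 / 195.8673 ≈ 0.960

0.960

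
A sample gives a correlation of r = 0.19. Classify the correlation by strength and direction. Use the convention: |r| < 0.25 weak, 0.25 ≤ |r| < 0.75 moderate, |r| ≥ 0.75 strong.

weak positive

r = 0.19 > 0 so the relationship is positive.
|r| = 0.19, which falls in the weak range.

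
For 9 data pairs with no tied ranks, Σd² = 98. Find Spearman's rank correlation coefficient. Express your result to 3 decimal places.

0.183

ρ = 1 − 6Σd² / [n(n²−1)] = 1 − 6×98 / (9×80)
  = 1 − 588/720 = 1 − 0.8167 ≈ 0.183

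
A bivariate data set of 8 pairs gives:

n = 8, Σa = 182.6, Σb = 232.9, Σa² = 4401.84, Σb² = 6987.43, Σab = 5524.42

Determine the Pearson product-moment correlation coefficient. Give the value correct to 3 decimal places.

0.947

r = (nΣab − ΣaΣb) / √[(nΣa² − (Σa)²)(nΣb² − (Σb)²)]
Numerator: 8×5524.42 − 182.6×232.9 = 1667.82
Denominator: √[(35214.72 − 33342.76)(55899.44 − 54242.41)] = √[1871.96 × 1657.03] = 1761.2194
r = 1667.82 / 1761.2194 ≈ 0.947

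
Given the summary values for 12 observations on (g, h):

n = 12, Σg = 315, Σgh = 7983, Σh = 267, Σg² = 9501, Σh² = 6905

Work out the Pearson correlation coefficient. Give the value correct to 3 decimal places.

r = (nΣgh − ΣgΣh) / √[(nΣg² − (Σg)²)(nΣh² − (Σh)²)]
Numerator: 12×7983 − 315×267 = 11691
Denominator: √[(114012 − 99225)(82860 − 71289)] = √[14787 × 11571] = 13080.5343
r = 11691 / 13080.5343 ≈ 0.894

0.894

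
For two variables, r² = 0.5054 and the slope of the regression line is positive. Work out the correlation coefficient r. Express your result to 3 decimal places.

|r| = √0.5054 = 0.711
The association is positive, so r = 0.711.

0.711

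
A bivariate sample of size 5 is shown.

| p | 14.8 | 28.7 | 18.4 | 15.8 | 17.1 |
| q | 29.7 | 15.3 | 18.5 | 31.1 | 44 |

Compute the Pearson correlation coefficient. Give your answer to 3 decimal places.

-0.645

n = 5, Σp = 94.8, Σq = 138.6, Σp² = 1923.34, Σq² = 4361.64, Σpq = 2462.85
nΣpq − ΣpΣq = 12314.25 − 13139.28 = -825.03
nΣp² − (Σp)² = 9616.7 − 8987.04 = 629.66; nΣq² − (Σq)² = 21808.2 − 19209.96 = 2598.24
r = -825.03 / √(629.66 × 2598.24) = -825.03 / 1279.0652 ≈ -0.645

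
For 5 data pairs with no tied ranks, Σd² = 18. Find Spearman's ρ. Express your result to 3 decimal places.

ρ = 1 − 6Σd² / [n(n²−1)] = 1 − 6×18 / (5×24)
  = 1 − 108/120 = 1 − 0.9000 ≈ 0.100

0.100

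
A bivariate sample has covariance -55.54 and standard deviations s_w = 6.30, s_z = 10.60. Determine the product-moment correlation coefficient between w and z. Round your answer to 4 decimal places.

r = Cov(w,z) / (s_w · s_z) = -55.54 / (6.30 × 10.60)
  = -55.54 / 66.7800 ≈ -0.8317

-0.8317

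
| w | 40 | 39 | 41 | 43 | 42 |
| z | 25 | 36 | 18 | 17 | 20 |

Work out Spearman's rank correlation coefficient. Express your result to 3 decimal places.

Rank w: 2, 1, 3, 5, 4
Rank z: 4, 5, 2, 1, 3
d = rank(w) − rank(z): -2, -4, 1, 4, 1; Σd² = 38
ρ = 1 − 6Σd² / [n(n²−1)] = 1 − 6×38 / (5×24) = 1 − 228/120 ≈ -0.900

-0.900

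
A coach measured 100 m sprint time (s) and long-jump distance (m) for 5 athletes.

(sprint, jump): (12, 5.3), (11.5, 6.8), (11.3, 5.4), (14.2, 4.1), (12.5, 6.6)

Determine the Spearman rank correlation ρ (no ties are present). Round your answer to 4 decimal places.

Rank sprint: 3, 2, 1, 5, 4
Rank jump: 2, 5, 3, 1, 4
d = rank(sprint) − rank(jump): 1, -3, -2, 4, 0; Σd² = 30
ρ = 1 − 6Σd² / [n(n²−1)] = 1 − 6×30 / (5×24) = 1 − 180/120 ≈ -0.5000

-0.5000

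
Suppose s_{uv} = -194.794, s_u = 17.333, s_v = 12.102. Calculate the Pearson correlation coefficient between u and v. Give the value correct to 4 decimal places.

-0.9286

r = Cov(u,v) / (s_u · s_v) = -194.794 / (17.333 × 12.102)
  = -194.794 / 209.7640 ≈ -0.9286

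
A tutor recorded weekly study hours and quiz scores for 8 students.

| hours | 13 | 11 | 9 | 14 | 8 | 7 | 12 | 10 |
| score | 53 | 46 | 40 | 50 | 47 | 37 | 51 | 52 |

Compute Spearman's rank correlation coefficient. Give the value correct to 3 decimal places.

0.667

Rank hours: 7, 5, 3, 8, 2, 1, 6, 4
Rank score: 8, 3, 2, 5, 4, 1, 6, 7
d = rank(hours) − rank(score): -1, 2, 1, 3, -2, 0, 0, -3; Σd² = 28
ρ = 1 − 6Σd² / [n(n²−1)] = 1 − 6×28 / (8×63) = 1 − 168/504 ≈ 0.667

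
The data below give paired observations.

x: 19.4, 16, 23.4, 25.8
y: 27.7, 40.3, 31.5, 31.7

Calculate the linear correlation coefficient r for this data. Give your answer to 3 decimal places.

n = 4, Σx = 84.6, Σy = 131.2, Σx² = 1845.56, Σy² = 4388.52, Σxy = 2737.14
nΣxy − ΣxΣy = 10948.56 − 11099.52 = -150.96
nΣx² − (Σx)² = 7382.24 − 7157.16 = 225.08; nΣy² − (Σy)² = 17554.08 − 17213.44 = 340.64
r = -150.96 / √(225.08 × 340.64) = -150.96 / 276.8957 ≈ -0.545

-0.545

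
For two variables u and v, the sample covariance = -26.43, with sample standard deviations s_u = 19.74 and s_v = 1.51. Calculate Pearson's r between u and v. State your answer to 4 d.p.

-0.8867

r = Cov(u,v) / (s_u · s_v) = -26.43 / (19.74 × 1.51)
  = -26.43 / 29.8074 ≈ -0.8867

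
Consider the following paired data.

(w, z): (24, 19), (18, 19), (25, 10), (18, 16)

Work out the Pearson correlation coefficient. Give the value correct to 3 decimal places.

n = 4, Σw = 85, Σz = 64, Σw² = 1849, Σz² = 1078, Σwz = 1336
nΣwz − ΣwΣz = 5344 − 5440 = -96
nΣw² − (Σw)² = 7396 − 7225 = 171; nΣz² − (Σz)² = 4312 − 4096 = 216
r = -96 / √(171 × 216) = -96 / 192.1874 ≈ -0.500

-0.500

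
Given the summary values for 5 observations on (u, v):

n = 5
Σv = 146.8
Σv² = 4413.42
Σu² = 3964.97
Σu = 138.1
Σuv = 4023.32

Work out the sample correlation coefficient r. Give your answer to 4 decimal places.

r = (nΣuv − ΣuΣv) / √[(nΣu² − (Σu)²)(nΣv² − (Σv)²)]
Numerator: 5×4023.32 − 138.1×146.8 = -156.48
Denominator: √[(19824.85 − 19071.61)(22067.1 − 21550.24)] = √[753.24 × 516.86] = 623.9548
r = -156.48 / 623.9548 ≈ -0.2508

-0.2508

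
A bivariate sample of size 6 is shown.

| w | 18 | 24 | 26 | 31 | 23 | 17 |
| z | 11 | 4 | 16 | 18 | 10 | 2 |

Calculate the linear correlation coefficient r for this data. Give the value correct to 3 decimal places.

0.722

n = 6, Σw = 139, Σz = 61, Σw² = 3355, Σz² = 821, Σwz = 1532
nΣwz − ΣwΣz = 9192 − 8479 = 713
nΣw² − (Σw)² = 20130 − 19321 = 809; nΣz² − (Σz)² = 4926 − 3721 = 1205
r = 713 / √(809 × 1205) = 713 / 987.3424 ≈ 0.722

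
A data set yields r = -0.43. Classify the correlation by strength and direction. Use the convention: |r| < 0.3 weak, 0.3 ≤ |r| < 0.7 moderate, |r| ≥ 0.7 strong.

r = -0.43 < 0 so the relationship is negative.
|r| = 0.43, which falls in the moderate range.

moderate negative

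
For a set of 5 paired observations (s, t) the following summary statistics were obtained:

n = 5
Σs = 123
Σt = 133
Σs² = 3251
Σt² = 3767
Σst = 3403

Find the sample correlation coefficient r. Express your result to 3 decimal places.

0.577

r = (nΣst − ΣsΣt) / √[(nΣs² − (Σs)²)(nΣt² − (Σt)²)]
Numerator: 5×3403 − 123×133 = 656
Denominator: √[(16255 − 15129)(18835 − 17689)] = √[1126 × 1146] = 1135.9560
r = 656 / 1135.9560 ≈ 0.577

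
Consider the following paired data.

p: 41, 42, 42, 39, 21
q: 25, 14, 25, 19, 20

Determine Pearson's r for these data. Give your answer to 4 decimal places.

0.0780

n = 5, Σp = 185, Σq = 103, Σp² = 7171, Σq² = 2207, Σpq = 3824
nΣpq − ΣpΣq = 19120 − 19055 = 65
nΣp² − (Σp)² = 35855 − 34225 = 1630; nΣq² − (Σq)² = 11035 − 10609 = 426
r = 65 / √(1630 × 426) = 65 / 833.2947 ≈ 0.0780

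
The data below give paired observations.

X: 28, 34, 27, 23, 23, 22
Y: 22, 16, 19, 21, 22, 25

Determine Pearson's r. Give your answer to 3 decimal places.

-0.848

n = 6, ΣX = 157, ΣY = 125, ΣX² = 4211, ΣY² = 2651, ΣXY = 3212
nΣXY − ΣXΣY = 19272 − 19625 = -353
nΣX² − (ΣX)² = 25266 − 24649 = 617; nΣY² − (ΣY)² = 15906 − 15625 = 281
r = -353 / √(617 × 281) = -353 / 416.3856 ≈ -0.848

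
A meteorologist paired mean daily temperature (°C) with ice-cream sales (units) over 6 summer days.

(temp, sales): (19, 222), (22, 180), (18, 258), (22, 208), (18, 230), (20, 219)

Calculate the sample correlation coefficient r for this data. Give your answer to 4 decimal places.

-0.8603

n = 6, Σx = 119, Σy = 1317, Σx² = 2377, Σy² = 292373, Σxy = 25918
nΣxy − ΣxΣy = 155508 − 156723 = -1215
nΣx² − (Σx)² = 14262 − 14161 = 101; nΣy² − (Σy)² = 1754238 − 1734489 = 19749
r = -1215 / √(101 × 19749) = -1215 / 1412.3204 ≈ -0.8603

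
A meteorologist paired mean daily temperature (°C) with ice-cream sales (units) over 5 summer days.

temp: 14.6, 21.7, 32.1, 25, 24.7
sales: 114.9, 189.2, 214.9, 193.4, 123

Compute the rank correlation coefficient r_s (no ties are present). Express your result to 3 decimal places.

0.900

Rank temp: 1, 2, 5, 4, 3
Rank sales: 1, 3, 5, 4, 2
d = rank(temp) − rank(sales): 0, -1, 0, 0, 1; Σd² = 2
ρ = 1 − 6Σd² / [n(n²−1)] = 1 − 6×2 / (5×24) = 1 − 12/120 ≈ 0.900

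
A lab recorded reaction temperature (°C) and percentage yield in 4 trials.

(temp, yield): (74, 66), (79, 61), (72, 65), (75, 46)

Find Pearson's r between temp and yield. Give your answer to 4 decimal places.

n = 4, Σx = 300, Σy = 238, Σx² = 22526, Σy² = 14418, Σxy = 17833
nΣxy − ΣxΣy = 71332 − 71400 = -68
nΣx² − (Σx)² = 90104 − 90000 = 104; nΣy² − (Σy)² = 57672 − 56644 = 1028
r = -68 / √(104 × 1028) = -68 / 326.9740 ≈ -0.2080

-0.2080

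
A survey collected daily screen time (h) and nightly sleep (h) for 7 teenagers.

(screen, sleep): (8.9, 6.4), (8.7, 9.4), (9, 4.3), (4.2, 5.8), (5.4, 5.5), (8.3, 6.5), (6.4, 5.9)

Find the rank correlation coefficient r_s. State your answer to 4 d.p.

0.1071

Rank screen: 6, 5, 7, 1, 2, 4, 3
Rank sleep: 5, 7, 1, 3, 2, 6, 4
d = rank(screen) − rank(sleep): 1, -2, 6, -2, 0, -2, -1; Σd² = 50
ρ = 1 − 6Σd² / [n(n²−1)] = 1 − 6×50 / (7×48) = 1 − 300/336 ≈ 0.1071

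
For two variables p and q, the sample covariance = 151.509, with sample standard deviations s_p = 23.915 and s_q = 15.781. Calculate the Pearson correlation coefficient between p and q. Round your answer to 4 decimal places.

r = Cov(p,q) / (s_p · s_q) = 151.509 / (23.915 × 15.781)
  = 151.509 / 377.4026 ≈ 0.4015

0.4015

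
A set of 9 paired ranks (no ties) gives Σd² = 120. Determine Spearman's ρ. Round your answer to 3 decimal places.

ρ = 1 − 6Σd² / [n(n²−1)] = 1 − 6×120 / (9×80)
  = 1 − 720/720 = 1 − 1.0000 ≈ 0.000

0.000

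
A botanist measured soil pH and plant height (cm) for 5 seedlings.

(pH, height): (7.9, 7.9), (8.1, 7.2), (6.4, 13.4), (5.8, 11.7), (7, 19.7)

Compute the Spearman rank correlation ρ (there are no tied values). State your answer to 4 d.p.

Rank pH: 4, 5, 2, 1, 3
Rank height: 2, 1, 4, 3, 5
d = rank(pH) − rank(height): 2, 4, -2, -2, -2; Σd² = 32
ρ = 1 − 6Σd² / [n(n²−1)] = 1 − 6×32 / (5×24) = 1 − 192/120 ≈ -0.6000

-0.6000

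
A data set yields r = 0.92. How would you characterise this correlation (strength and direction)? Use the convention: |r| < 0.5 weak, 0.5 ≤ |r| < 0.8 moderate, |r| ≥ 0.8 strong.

strong positive

r = 0.92 > 0 so the relationship is positive.
|r| = 0.92, which falls in the strong range.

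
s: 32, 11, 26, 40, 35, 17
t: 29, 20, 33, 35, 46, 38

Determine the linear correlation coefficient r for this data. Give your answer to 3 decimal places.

0.554

n = 6, Σs = 161, Σt = 201, Σs² = 4935, Σt² = 7115, Σst = 5662
nΣst − ΣsΣt = 33972 − 32361 = 1611
nΣs² − (Σs)² = 29610 − 25921 = 3689; nΣt² − (Σt)² = 42690 − 40401 = 2289
r = 1611 / √(3689 × 2289) = 1611 / 2905.8770 ≈ 0.554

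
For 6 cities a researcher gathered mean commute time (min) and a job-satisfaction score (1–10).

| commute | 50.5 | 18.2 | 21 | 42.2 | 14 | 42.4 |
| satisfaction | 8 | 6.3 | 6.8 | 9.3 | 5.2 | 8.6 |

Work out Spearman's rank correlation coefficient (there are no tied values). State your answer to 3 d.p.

0.771

Rank commute: 6, 2, 3, 4, 1, 5
Rank satisfaction: 4, 2, 3, 6, 1, 5
d = rank(commute) − rank(satisfaction): 2, 0, 0, -2, 0, 0; Σd² = 8
ρ = 1 − 6Σd² / [n(n²−1)] = 1 − 6×8 / (6×35) = 1 − 48/210 ≈ 0.771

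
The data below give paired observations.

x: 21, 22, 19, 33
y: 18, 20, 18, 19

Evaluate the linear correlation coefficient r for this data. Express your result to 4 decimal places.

n = 4, Σx = 95, Σy = 75, Σx² = 2375, Σy² = 1409, Σxy = 1787
nΣxy − ΣxΣy = 7148 − 7125 = 23
nΣx² − (Σx)² = 9500 − 9025 = 475; nΣy² − (Σy)² = 5636 − 5625 = 11
r = 23 / √(475 × 11) = 23 / 72.2842 ≈ 0.3182

0.3182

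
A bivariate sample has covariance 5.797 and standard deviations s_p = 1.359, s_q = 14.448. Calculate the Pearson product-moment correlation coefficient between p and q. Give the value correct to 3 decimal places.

r = Cov(p,q) / (s_p · s_q) = 5.797 / (1.359 × 14.448)
  = 5.797 / 19.6348 ≈ 0.295

0.295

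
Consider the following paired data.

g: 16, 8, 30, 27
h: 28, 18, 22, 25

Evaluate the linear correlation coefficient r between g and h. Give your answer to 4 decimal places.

n = 4, Σg = 81, Σh = 93, Σg² = 1949, Σh² = 2217, Σgh = 1927
nΣgh − ΣgΣh = 7708 − 7533 = 175
nΣg² − (Σg)² = 7796 − 6561 = 1235; nΣh² − (Σh)² = 8868 − 8649 = 219
r = 175 / √(1235 × 219) = 175 / 520.0625 ≈ 0.3365

0.3365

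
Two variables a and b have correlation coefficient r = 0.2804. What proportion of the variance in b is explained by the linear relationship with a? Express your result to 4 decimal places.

r² = (0.2804)² = 0.0786

0.0786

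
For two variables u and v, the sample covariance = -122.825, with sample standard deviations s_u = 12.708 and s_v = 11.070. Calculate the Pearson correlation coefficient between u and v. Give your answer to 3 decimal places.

r = Cov(u,v) / (s_u · s_v) = -122.825 / (12.708 × 11.070)
  = -122.825 / 140.6776 ≈ -0.873

-0.873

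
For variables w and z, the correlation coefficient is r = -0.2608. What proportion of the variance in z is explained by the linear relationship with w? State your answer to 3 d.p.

r² = (-0.2608)² = 0.068

0.068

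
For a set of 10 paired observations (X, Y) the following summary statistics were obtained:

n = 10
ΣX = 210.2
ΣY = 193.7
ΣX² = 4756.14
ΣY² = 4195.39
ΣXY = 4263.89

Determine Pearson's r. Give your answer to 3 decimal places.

0.497

r = (nΣXY − ΣXΣY) / √[(nΣX² − (ΣX)²)(nΣY² − (ΣY)²)]
Numerator: 10×4263.89 − 210.2×193.7 = 1923.16
Denominator: √[(47561.4 − 44184.04)(41953.9 − 37519.69)] = √[3377.36 × 4434.21] = 3869.8738
r = 1923.16 / 3869.8738 ≈ 0.497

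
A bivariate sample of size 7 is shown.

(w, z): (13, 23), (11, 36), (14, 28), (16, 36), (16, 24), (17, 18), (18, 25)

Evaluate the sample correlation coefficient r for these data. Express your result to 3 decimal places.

-0.474

n = 7, Σw = 105, Σz = 190, Σw² = 1611, Σz² = 5430, Σwz = 2803
nΣwz − ΣwΣz = 19621 − 19950 = -329
nΣw² − (Σw)² = 11277 − 11025 = 252; nΣz² − (Σz)² = 38010 − 36100 = 1910
r = -329 / √(252 × 1910) = -329 / 693.7723 ≈ -0.474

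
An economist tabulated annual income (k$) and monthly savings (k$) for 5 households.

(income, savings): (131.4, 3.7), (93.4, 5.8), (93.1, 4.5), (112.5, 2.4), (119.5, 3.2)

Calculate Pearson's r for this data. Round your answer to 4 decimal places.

-0.6495

n = 5, Σx = 549.9, Σy = 19.6, Σx² = 61593.63, Σy² = 83.58, Σxy = 2099.25
nΣxy − ΣxΣy = 10496.25 − 10778.04 = -281.79
nΣx² − (Σx)² = 307968.15 − 302390.01 = 5578.14; nΣy² − (Σy)² = 417.9 − 384.16 = 33.74
r = -281.79 / √(5578.14 × 33.74) = -281.79 / 433.8277 ≈ -0.6495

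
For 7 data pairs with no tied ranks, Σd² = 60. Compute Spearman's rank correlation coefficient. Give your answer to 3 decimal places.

-0.071

ρ = 1 − 6Σd² / [n(n²−1)] = 1 − 6×60 / (7×48)
  = 1 − 360/336 = 1 − 1.0714 ≈ -0.071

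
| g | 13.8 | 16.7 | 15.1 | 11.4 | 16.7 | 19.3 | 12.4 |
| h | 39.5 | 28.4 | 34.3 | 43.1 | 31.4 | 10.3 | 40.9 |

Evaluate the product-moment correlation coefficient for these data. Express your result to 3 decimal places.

-0.937

n = 7, Σg = 105.4, Σh = 227.9, Σg² = 1632.44, Σh² = 8165.77, Σgh = 3258.98
nΣgh − ΣgΣh = 22812.86 − 24020.66 = -1207.8
nΣg² − (Σg)² = 11427.08 − 11109.16 = 317.92; nΣh² − (Σh)² = 57160.39 − 51938.41 = 5221.98
r = -1207.8 / √(317.92 × 5221.98) = -1207.8 / 1288.4766 ≈ -0.937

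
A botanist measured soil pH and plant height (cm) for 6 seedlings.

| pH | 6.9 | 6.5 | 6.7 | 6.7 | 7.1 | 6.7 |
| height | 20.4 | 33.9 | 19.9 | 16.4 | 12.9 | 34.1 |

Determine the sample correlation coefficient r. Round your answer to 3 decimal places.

-0.723

n = 6, Σx = 40.6, Σy = 137.6, Σx² = 274.94, Σy² = 3559.56, Σxy = 924.38
nΣxy − ΣxΣy = 5546.28 − 5586.56 = -40.28
nΣx² − (Σx)² = 1649.64 − 1648.36 = 1.28; nΣy² − (Σy)² = 21357.36 − 18933.76 = 2423.6
r = -40.28 / √(1.28 × 2423.6) = -40.28 / 55.6975 ≈ -0.723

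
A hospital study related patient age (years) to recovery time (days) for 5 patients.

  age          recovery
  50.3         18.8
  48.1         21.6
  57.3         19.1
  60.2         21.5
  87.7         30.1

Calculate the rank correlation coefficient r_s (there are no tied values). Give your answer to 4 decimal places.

0.4000

Rank age: 2, 1, 3, 4, 5
Rank recovery: 1, 4, 2, 3, 5
d = rank(age) − rank(recovery): 1, -3, 1, 1, 0; Σd² = 12
ρ = 1 − 6Σd² / [n(n²−1)] = 1 − 6×12 / (5×24) = 1 − 72/120 ≈ 0.4000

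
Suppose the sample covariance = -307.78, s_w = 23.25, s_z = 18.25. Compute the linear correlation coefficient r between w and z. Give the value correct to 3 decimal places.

r = Cov(w,z) / (s_w · s_z) = -307.78 / (23.25 × 18.25)
  = -307.78 / 424.3125 ≈ -0.725

-0.725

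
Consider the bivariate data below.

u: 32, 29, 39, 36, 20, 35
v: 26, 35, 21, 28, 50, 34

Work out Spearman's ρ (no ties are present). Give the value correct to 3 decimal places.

-0.829

Rank u: 3, 2, 6, 5, 1, 4
Rank v: 2, 5, 1, 3, 6, 4
d = rank(u) − rank(v): 1, -3, 5, 2, -5, 0; Σd² = 64
ρ = 1 − 6Σd² / [n(n²−1)] = 1 − 6×64 / (6×35) = 1 − 384/210 ≈ -0.829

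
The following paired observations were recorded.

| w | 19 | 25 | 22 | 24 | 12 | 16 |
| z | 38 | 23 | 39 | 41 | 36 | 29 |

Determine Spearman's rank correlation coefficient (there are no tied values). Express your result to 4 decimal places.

0.0857

Rank w: 3, 6, 4, 5, 1, 2
Rank z: 4, 1, 5, 6, 3, 2
d = rank(w) − rank(z): -1, 5, -1, -1, -2, 0; Σd² = 32
ρ = 1 − 6Σd² / [n(n²−1)] = 1 − 6×32 / (6×35) = 1 − 192/210 ≈ 0.0857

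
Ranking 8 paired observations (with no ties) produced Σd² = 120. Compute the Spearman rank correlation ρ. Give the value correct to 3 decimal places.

ρ = 1 − 6Σd² / [n(n²−1)] = 1 − 6×120 / (8×63)
  = 1 − 720/504 = 1 − 1.4286 ≈ -0.429

-0.429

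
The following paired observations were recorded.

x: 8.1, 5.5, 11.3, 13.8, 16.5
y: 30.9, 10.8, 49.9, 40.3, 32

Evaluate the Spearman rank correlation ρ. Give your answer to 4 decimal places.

Rank x: 2, 1, 3, 4, 5
Rank y: 2, 1, 5, 4, 3
d = rank(x) − rank(y): 0, 0, -2, 0, 2; Σd² = 8
ρ = 1 − 6Σd² / [n(n²−1)] = 1 − 6×8 / (5×24) = 1 − 48/120 ≈ 0.6000

0.6000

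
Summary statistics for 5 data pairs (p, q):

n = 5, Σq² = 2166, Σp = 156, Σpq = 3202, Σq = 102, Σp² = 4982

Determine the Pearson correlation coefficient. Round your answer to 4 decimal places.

r = (nΣpq − ΣpΣq) / √[(nΣp² − (Σp)²)(nΣq² − (Σq)²)]
Numerator: 5×3202 − 156×102 = 98
Denominator: √[(24910 − 24336)(10830 − 10404)] = √[574 × 426] = 494.4937
r = 98 / 494.4937 ≈ 0.1982

0.1982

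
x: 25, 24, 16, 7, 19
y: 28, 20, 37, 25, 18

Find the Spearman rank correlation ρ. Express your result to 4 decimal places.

Rank x: 5, 4, 2, 1, 3
Rank y: 4, 2, 5, 3, 1
d = rank(x) − rank(y): 1, 2, -3, -2, 2; Σd² = 22
ρ = 1 − 6Σd² / [n(n²−1)] = 1 − 6×22 / (5×24) = 1 − 132/120 ≈ -0.1000

-0.1000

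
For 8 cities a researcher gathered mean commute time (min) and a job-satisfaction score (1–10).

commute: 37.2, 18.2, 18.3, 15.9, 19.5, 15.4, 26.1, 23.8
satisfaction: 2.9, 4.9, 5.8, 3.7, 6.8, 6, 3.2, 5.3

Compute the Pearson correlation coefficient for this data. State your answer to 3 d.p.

n = 8, Σx = 174.4, Σy = 38.6, Σx² = 4167.84, Σy² = 200.32, Σxy = 796.69
nΣxy − ΣxΣy = 6373.52 − 6731.84 = -358.32
nΣx² − (Σx)² = 33342.72 − 30415.36 = 2927.36; nΣy² − (Σy)² = 1602.56 − 1489.96 = 112.6
r = -358.32 / √(2927.36 × 112.6) = -358.32 / 574.1261 ≈ -0.624

-0.624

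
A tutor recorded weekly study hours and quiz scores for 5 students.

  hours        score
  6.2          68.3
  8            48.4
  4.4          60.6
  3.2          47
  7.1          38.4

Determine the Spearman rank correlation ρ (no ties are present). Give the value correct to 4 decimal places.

-0.1000

Rank hours: 3, 5, 2, 1, 4
Rank score: 5, 3, 4, 2, 1
d = rank(hours) − rank(score): -2, 2, -2, -1, 3; Σd² = 22
ρ = 1 − 6Σd² / [n(n²−1)] = 1 − 6×22 / (5×24) = 1 − 132/120 ≈ -0.1000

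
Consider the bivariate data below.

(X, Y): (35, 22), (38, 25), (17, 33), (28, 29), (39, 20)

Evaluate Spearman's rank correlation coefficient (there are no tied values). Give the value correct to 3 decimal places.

Rank X: 3, 4, 1, 2, 5
Rank Y: 2, 3, 5, 4, 1
d = rank(X) − rank(Y): 1, 1, -4, -2, 4; Σd² = 38
ρ = 1 − 6Σd² / [n(n²−1)] = 1 − 6×38 / (5×24) = 1 − 228/120 ≈ -0.900

-0.900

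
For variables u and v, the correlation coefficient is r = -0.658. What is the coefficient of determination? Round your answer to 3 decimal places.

r² = (-0.658)² = 0.433

0.433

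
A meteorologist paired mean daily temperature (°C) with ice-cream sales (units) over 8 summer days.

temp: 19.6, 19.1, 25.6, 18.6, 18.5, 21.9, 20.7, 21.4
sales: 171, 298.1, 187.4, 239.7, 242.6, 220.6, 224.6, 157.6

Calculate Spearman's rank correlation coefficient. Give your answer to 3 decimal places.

-0.667

Rank temp: 4, 3, 8, 2, 1, 7, 5, 6
Rank sales: 2, 8, 3, 6, 7, 4, 5, 1
d = rank(temp) − rank(sales): 2, -5, 5, -4, -6, 3, 0, 5; Σd² = 140
ρ = 1 − 6Σd² / [n(n²−1)] = 1 − 6×140 / (8×63) = 1 − 840/504 ≈ -0.667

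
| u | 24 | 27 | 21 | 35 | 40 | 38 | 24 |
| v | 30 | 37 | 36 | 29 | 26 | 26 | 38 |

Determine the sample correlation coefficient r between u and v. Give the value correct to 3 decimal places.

-0.833

n = 7, Σu = 209, Σv = 222, Σu² = 6591, Σv² = 7202, Σuv = 6430
nΣuv − ΣuΣv = 45010 − 46398 = -1388
nΣu² − (Σu)² = 46137 − 43681 = 2456; nΣv² − (Σv)² = 50414 − 49284 = 1130
r = -1388 / √(2456 × 1130) = -1388 / 1665.9172 ≈ -0.833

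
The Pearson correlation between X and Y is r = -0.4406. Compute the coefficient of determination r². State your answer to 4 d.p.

0.1941

r² = (-0.4406)² = 0.1941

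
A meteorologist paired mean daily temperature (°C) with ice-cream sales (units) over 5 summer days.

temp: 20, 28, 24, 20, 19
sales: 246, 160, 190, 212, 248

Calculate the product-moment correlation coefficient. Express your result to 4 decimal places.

n = 5, Σx = 111, Σy = 1056, Σx² = 2521, Σy² = 228664, Σxy = 22912
nΣxy − ΣxΣy = 114560 − 117216 = -2656
nΣx² − (Σx)² = 12605 − 12321 = 284; nΣy² − (Σy)² = 1143320 − 1115136 = 28184
r = -2656 / √(284 × 28184) = -2656 / 2829.1794 ≈ -0.9388

-0.9388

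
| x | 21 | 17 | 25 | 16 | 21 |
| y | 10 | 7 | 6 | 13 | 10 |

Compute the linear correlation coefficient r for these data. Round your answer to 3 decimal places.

-0.575

n = 5, Σx = 100, Σy = 46, Σx² = 2052, Σy² = 454, Σxy = 897
nΣxy − ΣxΣy = 4485 − 4600 = -115
nΣx² − (Σx)² = 10260 − 10000 = 260; nΣy² − (Σy)² = 2270 − 2116 = 154
r = -115 / √(260 × 154) = -115 / 200.1000 ≈ -0.575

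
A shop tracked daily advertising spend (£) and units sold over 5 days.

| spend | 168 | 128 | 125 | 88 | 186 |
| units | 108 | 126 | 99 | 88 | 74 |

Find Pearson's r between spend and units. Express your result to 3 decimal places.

n = 5, Σx = 695, Σy = 495, Σx² = 102573, Σy² = 50561, Σxy = 68155
nΣxy − ΣxΣy = 340775 − 344025 = -3250
nΣx² − (Σx)² = 512865 − 483025 = 29840; nΣy² − (Σy)² = 252805 − 245025 = 7780
r = -3250 / √(29840 × 7780) = -3250 / 15236.6400 ≈ -0.213

-0.213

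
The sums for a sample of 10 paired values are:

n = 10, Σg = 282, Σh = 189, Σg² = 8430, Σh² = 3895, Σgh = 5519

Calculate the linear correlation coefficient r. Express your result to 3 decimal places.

0.482

r = (nΣgh − ΣgΣh) / √[(nΣg² − (Σg)²)(nΣh² − (Σh)²)]
Numerator: 10×5519 − 282×189 = 1892
Denominator: √[(84300 − 79524)(38950 − 35721)] = √[4776 × 3229] = 3927.0477
r = 1892 / 3927.0477 ≈ 0.482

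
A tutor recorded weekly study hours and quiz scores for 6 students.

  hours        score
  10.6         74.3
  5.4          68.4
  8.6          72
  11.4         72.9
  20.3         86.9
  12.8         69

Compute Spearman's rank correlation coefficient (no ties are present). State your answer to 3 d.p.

Rank hours: 3, 1, 2, 4, 6, 5
Rank score: 5, 1, 3, 4, 6, 2
d = rank(hours) − rank(score): -2, 0, -1, 0, 0, 3; Σd² = 14
ρ = 1 − 6Σd² / [n(n²−1)] = 1 − 6×14 / (6×35) = 1 − 84/210 ≈ 0.600

0.600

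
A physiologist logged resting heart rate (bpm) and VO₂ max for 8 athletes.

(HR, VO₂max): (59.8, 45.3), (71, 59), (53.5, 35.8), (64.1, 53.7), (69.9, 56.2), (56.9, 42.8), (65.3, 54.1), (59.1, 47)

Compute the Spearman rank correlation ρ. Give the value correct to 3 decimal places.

Rank HR: 4, 8, 1, 5, 7, 2, 6, 3
Rank VO₂max: 3, 8, 1, 5, 7, 2, 6, 4
d = rank(HR) − rank(VO₂max): 1, 0, 0, 0, 0, 0, 0, -1; Σd² = 2
ρ = 1 − 6Σd² / [n(n²−1)] = 1 − 6×2 / (8×63) = 1 − 12/504 ≈ 0.976

0.976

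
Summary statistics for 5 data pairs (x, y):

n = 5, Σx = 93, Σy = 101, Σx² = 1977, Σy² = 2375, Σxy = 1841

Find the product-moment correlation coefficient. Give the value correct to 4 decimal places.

-0.1307

r = (nΣxy − ΣxΣy) / √[(nΣx² − (Σx)²)(nΣy² − (Σy)²)]
Numerator: 5×1841 − 93×101 = -188
Denominator: √[(9885 − 8649)(11875 − 10201)] = √[1236 × 1674] = 1438.4241
r = -188 / 1438.4241 ≈ -0.1307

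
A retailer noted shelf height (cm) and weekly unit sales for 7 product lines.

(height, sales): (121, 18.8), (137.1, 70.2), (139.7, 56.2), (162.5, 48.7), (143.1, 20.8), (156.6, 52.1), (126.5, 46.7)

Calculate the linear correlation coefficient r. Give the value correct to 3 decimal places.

0.314

n = 7, Σx = 986.5, Σy = 313.5, Σx² = 140363.17, Σy² = 16139.55, Σxy = 44707
nΣxy − ΣxΣy = 312949 − 309267.75 = 3681.25
nΣx² − (Σx)² = 982542.19 − 973182.25 = 9359.94; nΣy² − (Σy)² = 112976.85 − 98282.25 = 14694.6
r = 3681.25 / √(9359.94 × 14694.6) = 3681.25 / 11727.7694 ≈ 0.314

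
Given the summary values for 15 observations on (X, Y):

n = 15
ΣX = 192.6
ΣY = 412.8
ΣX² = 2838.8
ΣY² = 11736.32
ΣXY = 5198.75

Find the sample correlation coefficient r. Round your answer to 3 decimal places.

-0.274

r = (nΣXY − ΣXΣY) / √[(nΣX² − (ΣX)²)(nΣY² − (ΣY)²)]
Numerator: 15×5198.75 − 192.6×412.8 = -1524.03
Denominator: √[(42582 − 37094.76)(176044.8 − 170403.84)] = √[5487.24 × 5640.96] = 5563.5691
r = -1524.03 / 5563.5691 ≈ -0.274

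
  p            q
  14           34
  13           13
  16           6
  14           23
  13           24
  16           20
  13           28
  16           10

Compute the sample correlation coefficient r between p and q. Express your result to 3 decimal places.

n = 8, Σp = 115, Σq = 158, Σp² = 1667, Σq² = 3750, Σpq = 2219
nΣpq − ΣpΣq = 17752 − 18170 = -418
nΣp² − (Σp)² = 13336 − 13225 = 111; nΣq² − (Σq)² = 30000 − 24964 = 5036
r = -418 / √(111 × 5036) = -418 / 747.6604 ≈ -0.559

-0.559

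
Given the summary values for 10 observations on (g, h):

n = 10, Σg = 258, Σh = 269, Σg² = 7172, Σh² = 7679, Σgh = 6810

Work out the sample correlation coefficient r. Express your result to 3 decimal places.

r = (nΣgh − ΣgΣh) / √[(nΣg² − (Σg)²)(nΣh² − (Σh)²)]
Numerator: 10×6810 − 258×269 = -1302
Denominator: √[(71720 − 66564)(76790 − 72361)] = √[5156 × 4429] = 4778.6948
r = -1302 / 4778.6948 ≈ -0.272

-0.272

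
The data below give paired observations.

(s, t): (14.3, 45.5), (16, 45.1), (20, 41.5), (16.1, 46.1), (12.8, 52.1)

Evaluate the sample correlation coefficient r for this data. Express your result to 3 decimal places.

n = 5, Σs = 79.2, Σt = 230.3, Σs² = 1283.54, Σt² = 10666.13, Σst = 3611.34
nΣst − ΣsΣt = 18056.7 − 18239.76 = -183.06
nΣs² − (Σs)² = 6417.7 − 6272.64 = 145.06; nΣt² − (Σt)² = 53330.65 − 53038.09 = 292.56
r = -183.06 / √(145.06 × 292.56) = -183.06 / 206.0067 ≈ -0.889

-0.889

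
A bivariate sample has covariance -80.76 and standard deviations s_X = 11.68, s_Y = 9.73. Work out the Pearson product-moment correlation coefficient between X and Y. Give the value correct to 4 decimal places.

r = Cov(X,Y) / (s_X · s_Y) = -80.76 / (11.68 × 9.73)
  = -80.76 / 113.6464 ≈ -0.7106

-0.7106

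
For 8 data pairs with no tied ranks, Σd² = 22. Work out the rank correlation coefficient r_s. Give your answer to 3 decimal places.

ρ = 1 − 6Σd² / [n(n²−1)] = 1 − 6×22 / (8×63)
  = 1 − 132/504 = 1 − 0.2619 ≈ 0.738

0.738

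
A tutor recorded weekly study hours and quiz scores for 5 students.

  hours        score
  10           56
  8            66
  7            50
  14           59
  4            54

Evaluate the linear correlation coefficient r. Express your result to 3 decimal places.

0.325

n = 5, Σx = 43, Σy = 285, Σx² = 425, Σy² = 16389, Σxy = 2480
nΣxy − ΣxΣy = 12400 − 12255 = 145
nΣx² − (Σx)² = 2125 − 1849 = 276; nΣy² − (Σy)² = 81945 − 81225 = 720
r = 145 / √(276 × 720) = 145 / 445.7802 ≈ 0.325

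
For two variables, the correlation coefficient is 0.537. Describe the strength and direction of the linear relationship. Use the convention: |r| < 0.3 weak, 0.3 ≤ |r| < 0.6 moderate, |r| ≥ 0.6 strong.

r = 0.537 > 0 so the relationship is positive.
|r| = 0.537, which falls in the moderate range.

moderate positive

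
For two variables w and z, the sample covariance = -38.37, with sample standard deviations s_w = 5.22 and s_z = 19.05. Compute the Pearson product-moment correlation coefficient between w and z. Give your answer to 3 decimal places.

-0.386

r = Cov(w,z) / (s_w · s_z) = -38.37 / (5.22 × 19.05)
  = -38.37 / 99.4410 ≈ -0.386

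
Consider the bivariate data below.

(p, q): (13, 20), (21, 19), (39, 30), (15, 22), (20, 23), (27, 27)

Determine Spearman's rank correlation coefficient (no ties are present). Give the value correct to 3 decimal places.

0.657

Rank p: 1, 4, 6, 2, 3, 5
Rank q: 2, 1, 6, 3, 4, 5
d = rank(p) − rank(q): -1, 3, 0, -1, -1, 0; Σd² = 12
ρ = 1 − 6Σd² / [n(n²−1)] = 1 − 6×12 / (6×35) = 1 − 72/210 ≈ 0.657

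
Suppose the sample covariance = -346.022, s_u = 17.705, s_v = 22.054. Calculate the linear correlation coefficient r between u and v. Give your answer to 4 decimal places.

r = Cov(u,v) / (s_u · s_v) = -346.022 / (17.705 × 22.054)
  = -346.022 / 390.4661 ≈ -0.8862

-0.8862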